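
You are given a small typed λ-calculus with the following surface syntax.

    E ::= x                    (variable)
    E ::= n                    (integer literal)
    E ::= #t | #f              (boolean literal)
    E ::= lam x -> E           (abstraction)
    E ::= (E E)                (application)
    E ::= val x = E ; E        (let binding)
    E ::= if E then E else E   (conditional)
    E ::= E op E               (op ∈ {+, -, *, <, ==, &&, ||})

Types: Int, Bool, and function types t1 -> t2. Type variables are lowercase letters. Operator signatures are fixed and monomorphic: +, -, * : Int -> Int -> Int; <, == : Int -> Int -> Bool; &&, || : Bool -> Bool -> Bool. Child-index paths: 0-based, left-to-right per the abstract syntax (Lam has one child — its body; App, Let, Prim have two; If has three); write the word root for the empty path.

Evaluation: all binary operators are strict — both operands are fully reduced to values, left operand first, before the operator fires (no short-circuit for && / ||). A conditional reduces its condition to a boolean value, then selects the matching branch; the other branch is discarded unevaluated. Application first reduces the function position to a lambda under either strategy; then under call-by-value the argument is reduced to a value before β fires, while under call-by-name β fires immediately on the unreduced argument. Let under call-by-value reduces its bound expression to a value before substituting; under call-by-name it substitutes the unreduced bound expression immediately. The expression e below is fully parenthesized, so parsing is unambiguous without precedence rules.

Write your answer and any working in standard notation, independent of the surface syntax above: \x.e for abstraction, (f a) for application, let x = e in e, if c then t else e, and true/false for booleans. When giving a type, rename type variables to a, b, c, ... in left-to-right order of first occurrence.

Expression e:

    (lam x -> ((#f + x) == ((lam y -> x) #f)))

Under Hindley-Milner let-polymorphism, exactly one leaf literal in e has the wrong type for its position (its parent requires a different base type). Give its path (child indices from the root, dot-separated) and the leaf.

Answer: 0.0.0 : false

Trace:
  unify Bool ~ Int
  FAIL: mismatch Bool ~ Int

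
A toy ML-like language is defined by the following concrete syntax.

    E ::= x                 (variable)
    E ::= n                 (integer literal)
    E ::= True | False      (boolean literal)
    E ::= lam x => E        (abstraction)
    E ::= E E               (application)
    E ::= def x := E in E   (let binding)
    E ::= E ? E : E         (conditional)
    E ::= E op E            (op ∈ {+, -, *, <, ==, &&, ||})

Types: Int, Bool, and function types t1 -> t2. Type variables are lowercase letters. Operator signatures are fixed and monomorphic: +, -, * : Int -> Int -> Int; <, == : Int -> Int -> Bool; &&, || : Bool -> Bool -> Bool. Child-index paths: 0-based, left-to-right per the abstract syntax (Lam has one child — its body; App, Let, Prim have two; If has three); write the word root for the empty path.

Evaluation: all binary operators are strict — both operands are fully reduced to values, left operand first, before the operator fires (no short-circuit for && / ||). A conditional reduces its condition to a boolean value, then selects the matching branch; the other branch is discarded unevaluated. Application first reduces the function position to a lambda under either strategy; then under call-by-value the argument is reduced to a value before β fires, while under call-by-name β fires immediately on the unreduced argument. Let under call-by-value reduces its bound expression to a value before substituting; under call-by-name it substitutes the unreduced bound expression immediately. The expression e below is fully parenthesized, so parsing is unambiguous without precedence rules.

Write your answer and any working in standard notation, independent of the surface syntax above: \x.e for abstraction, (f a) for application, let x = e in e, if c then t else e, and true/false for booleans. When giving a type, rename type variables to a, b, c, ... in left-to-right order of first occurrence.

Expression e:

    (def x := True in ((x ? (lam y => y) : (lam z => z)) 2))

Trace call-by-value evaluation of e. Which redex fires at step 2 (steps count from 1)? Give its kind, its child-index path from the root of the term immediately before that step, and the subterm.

Trace:
step 0: (let x = true in ((if x then (\y.y) else (\z.z)) 2))
step 1: [let@root] ((if true then (\y.y) else (\z.z)) 2)
step 2: [if@0] ((\y.y) 2)

Answer: if at 0 : (if true then (\y.y) else (\z.z))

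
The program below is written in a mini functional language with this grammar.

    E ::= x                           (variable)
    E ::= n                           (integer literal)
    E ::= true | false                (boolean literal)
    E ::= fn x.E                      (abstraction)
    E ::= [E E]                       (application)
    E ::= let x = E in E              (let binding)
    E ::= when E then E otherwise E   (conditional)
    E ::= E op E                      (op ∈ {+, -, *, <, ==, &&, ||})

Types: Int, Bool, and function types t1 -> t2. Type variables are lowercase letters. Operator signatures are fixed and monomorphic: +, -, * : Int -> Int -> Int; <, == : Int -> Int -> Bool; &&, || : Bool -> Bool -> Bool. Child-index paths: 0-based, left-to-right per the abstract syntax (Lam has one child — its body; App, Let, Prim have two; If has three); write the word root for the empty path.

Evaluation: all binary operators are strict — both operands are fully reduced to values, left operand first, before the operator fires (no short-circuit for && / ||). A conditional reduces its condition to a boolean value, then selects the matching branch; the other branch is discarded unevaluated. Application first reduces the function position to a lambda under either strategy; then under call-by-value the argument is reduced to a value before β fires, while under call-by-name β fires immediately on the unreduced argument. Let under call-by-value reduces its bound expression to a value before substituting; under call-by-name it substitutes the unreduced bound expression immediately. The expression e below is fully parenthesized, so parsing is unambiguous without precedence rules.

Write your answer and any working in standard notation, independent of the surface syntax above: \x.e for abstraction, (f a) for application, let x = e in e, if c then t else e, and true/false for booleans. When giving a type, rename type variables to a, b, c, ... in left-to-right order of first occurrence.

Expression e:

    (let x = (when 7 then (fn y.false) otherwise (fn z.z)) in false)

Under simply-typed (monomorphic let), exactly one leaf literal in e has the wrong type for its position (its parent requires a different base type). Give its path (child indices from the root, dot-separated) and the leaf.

Answer: 0.0 : 7

Trace:
  unify Int ~ Bool
  FAIL: mismatch Int ~ Bool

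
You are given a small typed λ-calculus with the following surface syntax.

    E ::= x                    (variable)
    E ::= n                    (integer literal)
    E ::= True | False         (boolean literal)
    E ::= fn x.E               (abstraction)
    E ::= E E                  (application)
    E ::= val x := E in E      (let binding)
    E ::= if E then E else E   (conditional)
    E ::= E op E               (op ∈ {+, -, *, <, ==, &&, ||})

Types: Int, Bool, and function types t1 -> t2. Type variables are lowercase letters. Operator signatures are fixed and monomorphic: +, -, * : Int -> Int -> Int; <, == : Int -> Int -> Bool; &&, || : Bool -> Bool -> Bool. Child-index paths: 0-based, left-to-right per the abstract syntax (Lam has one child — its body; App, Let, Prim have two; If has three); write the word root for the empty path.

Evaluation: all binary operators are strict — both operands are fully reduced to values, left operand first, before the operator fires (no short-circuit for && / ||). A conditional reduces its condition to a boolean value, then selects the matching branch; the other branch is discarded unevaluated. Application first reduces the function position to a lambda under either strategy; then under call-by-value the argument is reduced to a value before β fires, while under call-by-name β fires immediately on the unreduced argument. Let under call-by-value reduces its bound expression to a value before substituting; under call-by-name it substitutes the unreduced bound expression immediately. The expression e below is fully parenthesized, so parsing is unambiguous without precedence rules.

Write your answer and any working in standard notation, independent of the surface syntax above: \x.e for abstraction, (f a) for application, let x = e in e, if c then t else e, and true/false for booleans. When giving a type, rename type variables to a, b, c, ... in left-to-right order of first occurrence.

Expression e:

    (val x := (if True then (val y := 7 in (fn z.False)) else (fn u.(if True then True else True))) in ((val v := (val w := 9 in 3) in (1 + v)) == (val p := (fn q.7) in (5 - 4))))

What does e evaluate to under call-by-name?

Derivation:
step 0: (let x = (if true then (let y = 7 in (\z.false)) else (\u.(if true then true else true))) in ((let v = (let w = 9 in 3) in (1 + v)) == (let p = (\q.7) in (5 - 4))))
step 1: [let@root] ((let v = (let w = 9 in 3) in (1 + v)) == (let p = (\q.7) in (5 - 4)))
step 2: [let@0] ((1 + (let w = 9 in 3)) == (let p = (\q.7) in (5 - 4)))
step 3: [let@0.1] ((1 + 3) == (let p = (\q.7) in (5 - 4)))
step 4: [delta@0] (4 == (let p = (\q.7) in (5 - 4)))
step 5: [let@1] (4 == (5 - 4))
step 6: [delta@1] (4 == 1)
step 7: [delta@root] false

Answer: false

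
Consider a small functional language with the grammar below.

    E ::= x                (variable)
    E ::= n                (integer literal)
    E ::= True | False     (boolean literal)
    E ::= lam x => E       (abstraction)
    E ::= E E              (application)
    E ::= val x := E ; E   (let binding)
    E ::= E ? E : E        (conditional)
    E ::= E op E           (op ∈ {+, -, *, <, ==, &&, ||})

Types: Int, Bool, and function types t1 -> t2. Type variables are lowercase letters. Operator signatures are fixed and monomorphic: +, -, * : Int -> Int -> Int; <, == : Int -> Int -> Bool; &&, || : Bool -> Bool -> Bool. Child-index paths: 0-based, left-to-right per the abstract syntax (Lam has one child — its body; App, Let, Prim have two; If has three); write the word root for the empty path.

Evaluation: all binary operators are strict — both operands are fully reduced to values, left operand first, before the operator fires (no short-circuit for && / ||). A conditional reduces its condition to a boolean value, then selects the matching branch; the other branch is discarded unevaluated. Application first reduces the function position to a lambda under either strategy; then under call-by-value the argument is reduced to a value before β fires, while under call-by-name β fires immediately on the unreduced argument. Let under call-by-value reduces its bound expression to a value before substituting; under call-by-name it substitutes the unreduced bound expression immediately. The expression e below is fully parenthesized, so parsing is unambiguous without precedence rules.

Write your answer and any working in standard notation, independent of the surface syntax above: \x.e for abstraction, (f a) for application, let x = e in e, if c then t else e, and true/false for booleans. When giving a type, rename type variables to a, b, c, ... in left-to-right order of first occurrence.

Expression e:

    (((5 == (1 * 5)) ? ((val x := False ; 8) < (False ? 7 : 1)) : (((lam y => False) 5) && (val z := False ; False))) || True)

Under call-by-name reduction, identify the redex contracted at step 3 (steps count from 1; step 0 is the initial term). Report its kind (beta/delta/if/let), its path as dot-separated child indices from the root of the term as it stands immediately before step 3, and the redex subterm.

Answer: if at 0 : (if true then ((let x = false in 8) < (if false then 7 else 1)) else (((\y.false) 5) && (let z = false in false)))

Derivation:
step 0: ((if (5 == (1 * 5)) then ((let x = false in 8) < (if false then 7 else 1)) else (((\y.false) 5) && (let z = false in false))) || true)
step 1: [delta@0.0.1] ((if (5 == 5) then ((let x = false in 8) < (if false then 7 else 1)) else (((\y.false) 5) && (let z = false in false))) || true)
step 2: [delta@0.0] ((if true then ((let x = false in 8) < (if false then 7 else 1)) else (((\y.false) 5) && (let z = false in false))) || true)
step 3: [if@0] (((let x = false in 8) < (if false then 7 else 1)) || true)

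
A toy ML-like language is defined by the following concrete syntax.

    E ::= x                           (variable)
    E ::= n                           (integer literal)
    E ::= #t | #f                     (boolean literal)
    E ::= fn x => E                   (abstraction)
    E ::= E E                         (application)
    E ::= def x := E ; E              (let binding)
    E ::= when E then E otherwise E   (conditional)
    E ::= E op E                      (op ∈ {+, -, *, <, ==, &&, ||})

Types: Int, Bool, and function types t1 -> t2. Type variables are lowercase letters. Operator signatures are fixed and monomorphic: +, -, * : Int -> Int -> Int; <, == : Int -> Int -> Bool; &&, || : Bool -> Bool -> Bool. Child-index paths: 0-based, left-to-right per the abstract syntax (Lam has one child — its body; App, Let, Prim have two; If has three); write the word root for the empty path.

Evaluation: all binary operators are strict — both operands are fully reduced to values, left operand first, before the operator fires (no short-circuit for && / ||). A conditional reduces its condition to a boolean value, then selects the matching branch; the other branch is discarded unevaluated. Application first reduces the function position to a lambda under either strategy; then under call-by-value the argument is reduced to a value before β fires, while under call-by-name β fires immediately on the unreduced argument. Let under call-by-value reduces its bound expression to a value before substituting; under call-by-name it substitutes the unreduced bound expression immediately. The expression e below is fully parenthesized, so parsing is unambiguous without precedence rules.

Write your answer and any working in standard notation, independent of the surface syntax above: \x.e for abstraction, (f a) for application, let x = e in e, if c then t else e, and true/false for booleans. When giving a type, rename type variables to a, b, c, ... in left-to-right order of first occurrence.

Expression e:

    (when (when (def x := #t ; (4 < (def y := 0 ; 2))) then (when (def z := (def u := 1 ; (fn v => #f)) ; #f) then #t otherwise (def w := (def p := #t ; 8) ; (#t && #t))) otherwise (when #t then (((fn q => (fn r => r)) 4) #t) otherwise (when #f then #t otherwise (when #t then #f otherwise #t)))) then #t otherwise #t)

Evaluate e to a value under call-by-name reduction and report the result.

Answer: true

Derivation:
step 0: (if (if (let x = true in (4 < (let y = 0 in 2))) then (if (let z = (let u = 1 in (\v.false)) in false) then true else (let w = (let p = true in 8) in (true && true))) else (if true then (((\q.(\r.r)) 4) true) else (if false then true else (if true then false else true)))) then true else true)
step 1: [let@0.0] (if (if (4 < (let y = 0 in 2)) then (if (let z = (let u = 1 in (\v.false)) in false) then true else (let w = (let p = true in 8) in (true && true))) else (if true then (((\q.(\r.r)) 4) true) else (if false then true else (if true then false else true)))) then true else true)
step 2: [let@0.0.1] (if (if (4 < 2) then (if (let z = (let u = 1 in (\v.false)) in false) then true else (let w = (let p = true in 8) in (true && true))) else (if true then (((\q.(\r.r)) 4) true) else (if false then true else (if true then false else true)))) then true else true)
step 3: [delta@0.0] (if (if false then (if (let z = (let u = 1 in (\v.false)) in false) then true else (let w = (let p = true in 8) in (true && true))) else (if true then (((\q.(\r.r)) 4) true) else (if false then true else (if true then false else true)))) then true else true)
step 4: [if@0] (if (if true then (((\q.(\r.r)) 4) true) else (if false then true else (if true then false else true))) then true else true)
step 5: [if@0] (if (((\q.(\r.r)) 4) true) then true else true)
step 6: [beta@0.0] (if ((\r.r) true) then true else true)
step 7: [beta@0] (if true then true else true)
step 8: [if@root] true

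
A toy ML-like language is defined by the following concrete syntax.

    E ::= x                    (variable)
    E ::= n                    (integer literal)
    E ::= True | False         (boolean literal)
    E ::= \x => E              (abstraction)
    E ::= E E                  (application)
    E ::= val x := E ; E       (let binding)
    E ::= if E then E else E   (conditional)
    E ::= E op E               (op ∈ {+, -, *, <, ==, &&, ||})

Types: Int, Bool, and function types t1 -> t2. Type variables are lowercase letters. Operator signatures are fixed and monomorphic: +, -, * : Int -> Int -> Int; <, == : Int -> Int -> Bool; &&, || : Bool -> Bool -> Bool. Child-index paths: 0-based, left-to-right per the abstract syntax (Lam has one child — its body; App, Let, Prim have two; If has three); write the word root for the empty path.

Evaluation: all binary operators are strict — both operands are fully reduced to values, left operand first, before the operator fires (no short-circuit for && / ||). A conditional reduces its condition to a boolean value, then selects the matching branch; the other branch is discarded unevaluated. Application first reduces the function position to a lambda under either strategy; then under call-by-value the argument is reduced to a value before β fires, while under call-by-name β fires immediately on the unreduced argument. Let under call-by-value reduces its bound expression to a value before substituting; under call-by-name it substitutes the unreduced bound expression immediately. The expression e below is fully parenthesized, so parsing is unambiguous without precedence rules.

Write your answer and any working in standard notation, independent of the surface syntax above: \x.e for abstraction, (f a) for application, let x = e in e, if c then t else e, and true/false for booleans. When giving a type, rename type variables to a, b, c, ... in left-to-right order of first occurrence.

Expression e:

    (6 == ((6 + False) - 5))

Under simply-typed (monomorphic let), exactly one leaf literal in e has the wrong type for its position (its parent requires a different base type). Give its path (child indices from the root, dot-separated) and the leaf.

Answer: 1.0.1 : false

Working:
  unify Int ~ Int
  unify Int ~ Int
  unify Bool ~ Int
  FAIL: mismatch Bool ~ Int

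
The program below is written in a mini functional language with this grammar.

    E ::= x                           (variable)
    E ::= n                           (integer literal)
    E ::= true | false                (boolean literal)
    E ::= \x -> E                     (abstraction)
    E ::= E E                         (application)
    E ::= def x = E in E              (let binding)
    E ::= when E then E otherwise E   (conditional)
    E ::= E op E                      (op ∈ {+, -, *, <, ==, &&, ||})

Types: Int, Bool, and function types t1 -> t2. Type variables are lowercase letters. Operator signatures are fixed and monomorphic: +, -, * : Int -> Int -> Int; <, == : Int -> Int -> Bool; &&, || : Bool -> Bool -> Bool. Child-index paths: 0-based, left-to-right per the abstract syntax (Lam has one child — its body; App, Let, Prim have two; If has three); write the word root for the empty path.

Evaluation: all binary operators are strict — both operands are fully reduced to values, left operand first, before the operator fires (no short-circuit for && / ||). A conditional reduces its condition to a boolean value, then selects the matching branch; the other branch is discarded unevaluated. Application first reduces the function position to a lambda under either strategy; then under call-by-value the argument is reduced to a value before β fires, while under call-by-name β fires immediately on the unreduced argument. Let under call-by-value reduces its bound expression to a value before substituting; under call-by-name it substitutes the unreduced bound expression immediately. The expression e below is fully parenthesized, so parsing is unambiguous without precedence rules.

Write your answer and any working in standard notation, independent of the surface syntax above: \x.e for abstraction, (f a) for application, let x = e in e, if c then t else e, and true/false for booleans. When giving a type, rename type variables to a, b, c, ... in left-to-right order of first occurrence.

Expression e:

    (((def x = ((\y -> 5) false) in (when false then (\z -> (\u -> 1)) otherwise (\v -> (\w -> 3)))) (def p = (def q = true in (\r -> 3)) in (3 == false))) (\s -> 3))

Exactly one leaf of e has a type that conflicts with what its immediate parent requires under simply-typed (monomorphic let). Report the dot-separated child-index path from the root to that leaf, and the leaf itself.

Answer: 0.1.1.1 : false

Working:
\y._ : a -> Int
  unify a -> Int ~ Bool -> b
  unify a ~ Bool
  unify Int ~ b
_ _ : Int
let x : Int
  unify Bool ~ Bool
\u._ : d -> Int
\z._ : c -> d -> Int
\w._ : f -> Int
\v._ : e -> f -> Int
  unify c -> d -> Int ~ e -> f -> Int
  unify c ~ e
  unify d -> Int ~ f -> Int
  unify d ~ f
  unify Int ~ Int
let q : Bool
\r._ : g -> Int
let p : g -> Int
  unify Int ~ Int
  unify Bool ~ Int
  FAIL: mismatch Bool ~ Int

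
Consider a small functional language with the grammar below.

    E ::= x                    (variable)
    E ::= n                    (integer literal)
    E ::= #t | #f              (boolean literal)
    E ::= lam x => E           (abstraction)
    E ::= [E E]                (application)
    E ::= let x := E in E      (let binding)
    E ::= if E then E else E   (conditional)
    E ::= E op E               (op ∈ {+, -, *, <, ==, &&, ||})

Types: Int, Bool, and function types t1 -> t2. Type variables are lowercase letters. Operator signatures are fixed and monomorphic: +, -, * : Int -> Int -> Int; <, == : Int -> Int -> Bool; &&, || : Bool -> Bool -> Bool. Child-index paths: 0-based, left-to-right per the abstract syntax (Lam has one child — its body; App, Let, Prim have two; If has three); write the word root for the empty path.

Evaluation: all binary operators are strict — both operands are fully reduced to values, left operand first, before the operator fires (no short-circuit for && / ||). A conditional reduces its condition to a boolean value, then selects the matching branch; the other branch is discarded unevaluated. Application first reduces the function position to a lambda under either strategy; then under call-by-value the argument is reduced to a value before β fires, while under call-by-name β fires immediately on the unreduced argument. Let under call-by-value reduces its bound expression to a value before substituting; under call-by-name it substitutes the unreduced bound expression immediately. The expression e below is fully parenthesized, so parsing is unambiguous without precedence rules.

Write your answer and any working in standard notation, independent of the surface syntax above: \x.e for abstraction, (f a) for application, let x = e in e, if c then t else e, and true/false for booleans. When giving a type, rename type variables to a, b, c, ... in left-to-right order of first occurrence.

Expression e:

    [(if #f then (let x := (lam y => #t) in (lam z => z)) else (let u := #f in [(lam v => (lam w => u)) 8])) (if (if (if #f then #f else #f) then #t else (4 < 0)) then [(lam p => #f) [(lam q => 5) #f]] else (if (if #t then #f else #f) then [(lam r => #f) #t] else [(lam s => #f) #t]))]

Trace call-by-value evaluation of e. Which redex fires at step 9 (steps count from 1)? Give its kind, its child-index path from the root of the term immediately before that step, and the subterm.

Answer: if at 1 : (if false then ((\r.false) true) else ((\s.false) true))

Trace:
step 0: ((if false then (let x = (\y.true) in (\z.z)) else (let u = false in ((\v.(\w.u)) 8))) (if (if (if false then false else false) then true else (4 < 0)) then ((\p.false) ((\q.5) false)) else (if (if true then false else false) then ((\r.false) true) else ((\s.false) true))))
step 1: [if@0] ((let u = false in ((\v.(\w.u)) 8)) (if (if (if false then false else false) then true else (4 < 0)) then ((\p.false) ((\q.5) false)) else (if (if true then false else false) then ((\r.false) true) else ((\s.false) true))))
step 2: [let@0] (((\v.(\w.false)) 8) (if (if (if false then false else false) then true else (4 < 0)) then ((\p.false) ((\q.5) false)) else (if (if true then false else false) then ((\r.false) true) else ((\s.false) true))))
step 3: [beta@0] ((\w.false) (if (if (if false then false else false) then true else (4 < 0)) then ((\p.false) ((\q.5) false)) else (if (if true then false else false) then ((\r.false) true) else ((\s.false) true))))
step 4: [if@1.0.0] ((\w.false) (if (if false then true else (4 < 0)) then ((\p.false) ((\q.5) false)) else (if (if true then false else false) then ((\r.false) true) else ((\s.false) true))))
step 5: [if@1.0] ((\w.false) (if (4 < 0) then ((\p.false) ((\q.5) false)) else (if (if true then false else false) then ((\r.false) true) else ((\s.false) true))))
step 6: [delta@1.0] ((\w.false) (if false then ((\p.false) ((\q.5) false)) else (if (if true then false else false) then ((\r.false) true) else ((\s.false) true))))
step 7: [if@1] ((\w.false) (if (if true then false else false) then ((\r.false) true) else ((\s.false) true)))
step 8: [if@1.0] ((\w.false) (if false then ((\r.false) true) else ((\s.false) true)))
step 9: [if@1] ((\w.false) ((\s.false) true))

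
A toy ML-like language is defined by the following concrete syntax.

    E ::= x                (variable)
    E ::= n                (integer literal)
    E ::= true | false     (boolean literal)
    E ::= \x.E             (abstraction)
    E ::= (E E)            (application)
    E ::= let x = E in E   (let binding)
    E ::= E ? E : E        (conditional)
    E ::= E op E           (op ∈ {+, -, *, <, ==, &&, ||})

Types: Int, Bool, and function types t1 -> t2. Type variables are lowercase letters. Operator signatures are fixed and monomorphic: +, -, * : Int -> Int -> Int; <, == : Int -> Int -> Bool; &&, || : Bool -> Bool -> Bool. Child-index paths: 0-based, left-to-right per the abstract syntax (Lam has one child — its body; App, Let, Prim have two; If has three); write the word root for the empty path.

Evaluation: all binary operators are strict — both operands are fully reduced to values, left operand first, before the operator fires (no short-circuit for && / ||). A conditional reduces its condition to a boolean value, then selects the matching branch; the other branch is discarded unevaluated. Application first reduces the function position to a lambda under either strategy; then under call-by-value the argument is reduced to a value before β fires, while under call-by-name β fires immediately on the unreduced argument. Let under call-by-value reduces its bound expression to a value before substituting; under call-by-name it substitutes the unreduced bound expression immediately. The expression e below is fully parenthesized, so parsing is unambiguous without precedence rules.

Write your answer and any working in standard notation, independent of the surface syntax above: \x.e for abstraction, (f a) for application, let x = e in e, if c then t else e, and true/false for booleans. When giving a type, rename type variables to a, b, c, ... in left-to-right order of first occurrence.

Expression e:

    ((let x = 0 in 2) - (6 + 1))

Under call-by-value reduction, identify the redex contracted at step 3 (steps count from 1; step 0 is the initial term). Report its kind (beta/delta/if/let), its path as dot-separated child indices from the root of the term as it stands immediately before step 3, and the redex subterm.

Answer: delta at root : (2 - 7)

Working:
step 0: ((let x = 0 in 2) - (6 + 1))
step 1: [let@0] (2 - (6 + 1))
step 2: [delta@1] (2 - 7)
step 3: [delta@root] -5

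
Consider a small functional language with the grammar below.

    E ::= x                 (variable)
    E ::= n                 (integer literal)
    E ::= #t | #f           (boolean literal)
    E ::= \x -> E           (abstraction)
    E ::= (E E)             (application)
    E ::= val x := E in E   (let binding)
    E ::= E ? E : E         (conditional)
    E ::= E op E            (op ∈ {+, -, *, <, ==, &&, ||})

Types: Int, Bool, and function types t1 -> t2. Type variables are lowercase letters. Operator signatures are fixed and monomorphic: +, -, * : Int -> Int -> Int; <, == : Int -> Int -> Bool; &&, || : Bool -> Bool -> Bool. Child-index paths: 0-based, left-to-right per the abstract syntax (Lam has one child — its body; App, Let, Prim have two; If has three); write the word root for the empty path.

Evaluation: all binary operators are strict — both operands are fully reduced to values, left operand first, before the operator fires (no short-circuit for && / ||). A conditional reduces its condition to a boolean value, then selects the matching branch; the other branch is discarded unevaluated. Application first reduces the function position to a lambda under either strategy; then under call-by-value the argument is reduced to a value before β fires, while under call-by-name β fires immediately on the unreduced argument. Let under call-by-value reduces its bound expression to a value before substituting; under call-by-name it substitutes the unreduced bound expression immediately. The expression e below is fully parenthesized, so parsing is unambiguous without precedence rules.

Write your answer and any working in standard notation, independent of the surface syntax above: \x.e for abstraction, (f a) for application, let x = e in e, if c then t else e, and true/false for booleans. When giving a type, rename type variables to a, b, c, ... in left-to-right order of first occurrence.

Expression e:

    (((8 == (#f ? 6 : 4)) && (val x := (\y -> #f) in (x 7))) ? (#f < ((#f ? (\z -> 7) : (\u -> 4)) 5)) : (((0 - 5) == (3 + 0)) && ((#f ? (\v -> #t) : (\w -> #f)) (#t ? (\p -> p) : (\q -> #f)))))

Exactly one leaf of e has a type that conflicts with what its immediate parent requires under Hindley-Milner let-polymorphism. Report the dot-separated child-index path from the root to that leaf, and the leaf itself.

Derivation:
  unify Int ~ Int
  unify Bool ~ Bool
  unify Int ~ Int
  unify Int ~ Int
  unify Bool ~ Bool
\y._ : a -> Bool
let x : forall. a -> Bool
x : b -> Bool
  unify b -> Bool ~ Int -> c
  unify b ~ Int
  unify Bool ~ c
_ _ : Bool
  unify Bool ~ Bool
  unify Bool ~ Bool
  unify Bool ~ Int
  FAIL: mismatch Bool ~ Int

Answer: 1.0 : false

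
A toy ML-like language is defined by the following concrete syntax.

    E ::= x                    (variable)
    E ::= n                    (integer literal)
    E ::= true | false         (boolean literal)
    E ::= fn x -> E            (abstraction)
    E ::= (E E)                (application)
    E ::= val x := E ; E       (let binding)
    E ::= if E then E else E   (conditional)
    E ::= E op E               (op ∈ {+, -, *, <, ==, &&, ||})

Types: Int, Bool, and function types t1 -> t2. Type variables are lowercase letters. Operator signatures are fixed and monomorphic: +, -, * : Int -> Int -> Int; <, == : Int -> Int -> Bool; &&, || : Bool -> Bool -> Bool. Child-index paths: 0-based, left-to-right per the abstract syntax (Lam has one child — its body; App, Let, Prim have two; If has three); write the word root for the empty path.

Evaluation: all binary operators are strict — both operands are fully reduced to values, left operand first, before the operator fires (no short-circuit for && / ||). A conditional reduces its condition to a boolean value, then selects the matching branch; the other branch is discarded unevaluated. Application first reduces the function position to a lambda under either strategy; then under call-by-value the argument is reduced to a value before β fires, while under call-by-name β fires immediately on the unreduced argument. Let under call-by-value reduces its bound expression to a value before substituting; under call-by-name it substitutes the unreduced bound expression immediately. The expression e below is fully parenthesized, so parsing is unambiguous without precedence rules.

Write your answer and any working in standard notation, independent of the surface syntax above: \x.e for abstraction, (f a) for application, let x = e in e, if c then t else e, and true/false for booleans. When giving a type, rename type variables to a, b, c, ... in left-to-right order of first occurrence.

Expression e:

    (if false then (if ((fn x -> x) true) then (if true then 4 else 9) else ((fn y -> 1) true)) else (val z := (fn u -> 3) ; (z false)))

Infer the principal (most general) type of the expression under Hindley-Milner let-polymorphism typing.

Answer: Int

Trace:
  unify Bool ~ Bool
x : a
\x._ : a -> a
  unify a -> a ~ Bool -> b
  unify a ~ Bool
  unify Bool ~ b
_ _ : Bool
  unify Bool ~ Bool
  unify Bool ~ Bool
  unify Int ~ Int
\y._ : c -> Int
  unify c -> Int ~ Bool -> d
  unify c ~ Bool
  unify Int ~ d
_ _ : Int
  unify Int ~ Int
\u._ : e -> Int
let z : forall. e -> Int
z : f -> Int
  unify f -> Int ~ Bool -> g
  unify f ~ Bool
  unify Int ~ g
_ _ : Int
  unify Int ~ Int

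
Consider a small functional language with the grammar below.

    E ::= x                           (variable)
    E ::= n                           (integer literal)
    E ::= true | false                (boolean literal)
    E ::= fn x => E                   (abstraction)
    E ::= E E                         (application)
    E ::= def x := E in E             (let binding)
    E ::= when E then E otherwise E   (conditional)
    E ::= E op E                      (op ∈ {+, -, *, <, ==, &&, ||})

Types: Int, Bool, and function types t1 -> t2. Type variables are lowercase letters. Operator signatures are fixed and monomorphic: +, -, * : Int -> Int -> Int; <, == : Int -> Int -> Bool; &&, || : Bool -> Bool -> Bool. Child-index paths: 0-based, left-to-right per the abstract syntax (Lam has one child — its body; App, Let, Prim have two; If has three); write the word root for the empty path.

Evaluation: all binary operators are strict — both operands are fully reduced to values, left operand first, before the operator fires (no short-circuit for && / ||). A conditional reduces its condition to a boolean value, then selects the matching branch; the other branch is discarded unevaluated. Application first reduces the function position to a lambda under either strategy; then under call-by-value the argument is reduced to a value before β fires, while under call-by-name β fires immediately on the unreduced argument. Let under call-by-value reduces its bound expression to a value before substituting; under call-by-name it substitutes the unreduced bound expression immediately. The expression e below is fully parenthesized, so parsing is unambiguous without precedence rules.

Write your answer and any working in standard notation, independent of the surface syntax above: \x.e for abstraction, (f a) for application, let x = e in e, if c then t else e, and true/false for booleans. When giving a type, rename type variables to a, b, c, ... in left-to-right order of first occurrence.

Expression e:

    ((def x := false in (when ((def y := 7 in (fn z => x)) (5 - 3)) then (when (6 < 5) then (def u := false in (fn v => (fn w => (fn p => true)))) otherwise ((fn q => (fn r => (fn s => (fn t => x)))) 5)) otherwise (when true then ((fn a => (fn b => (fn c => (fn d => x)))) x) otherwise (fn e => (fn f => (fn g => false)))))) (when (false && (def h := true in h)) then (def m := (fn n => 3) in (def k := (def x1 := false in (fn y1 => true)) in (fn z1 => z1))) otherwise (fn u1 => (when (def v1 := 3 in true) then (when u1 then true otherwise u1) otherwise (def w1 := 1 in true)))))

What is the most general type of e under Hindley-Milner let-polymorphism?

Answer: a -> b -> Bool

Working:
let x : Bool
let y : Int
x : Bool
\z._ : a -> Bool
  unify Int ~ Int
  unify Int ~ Int
  unify a -> Bool ~ Int -> b
  unify a ~ Int
  unify Bool ~ b
_ _ : Bool
  unify Bool ~ Bool
  unify Int ~ Int
  unify Int ~ Int
  unify Bool ~ Bool
let u : Bool
\p._ : e -> Bool
\w._ : d -> e -> Bool
\v._ : c -> d -> e -> Bool
x : Bool
\t._ : i -> Bool
\s._ : h -> i -> Bool
\r._ : g -> h -> i -> Bool
\q._ : f -> g -> h -> i -> Bool
  unify f -> g -> h -> i -> Bool ~ Int -> j
  unify f ~ Int
  unify g -> h -> i -> Bool ~ j
_ _ : g -> h -> i -> Bool
  unify c -> d -> e -> Bool ~ g -> h -> i -> Bool
  unify c ~ g
  unify d -> e -> Bool ~ h -> i -> Bool
  unify d ~ h
  unify e -> Bool ~ i -> Bool
  unify e ~ i
  unify Bool ~ Bool
  unify Bool ~ Bool
x : Bool
\d._ : n -> Bool
\c._ : m -> n -> Bool
\b._ : l -> m -> n -> Bool
\a._ : k -> l -> m -> n -> Bool
x : Bool
  unify k -> l -> m -> n -> Bool ~ Bool -> o
  unify k ~ Bool
  unify l -> m -> n -> Bool ~ o
_ _ : l -> m -> n -> Bool
\g._ : r -> Bool
\f._ : q -> r -> Bool
\e._ : p -> q -> r -> Bool
  unify l -> m -> n -> Bool ~ p -> q -> r -> Bool
  unify l ~ p
  unify m -> n -> Bool ~ q -> r -> Bool
  unify m ~ q
  unify n -> Bool ~ r -> Bool
  unify n ~ r
  unify Bool ~ Bool
  unify g -> h -> i -> Bool ~ p -> q -> r -> Bool
  unify g ~ p
  unify h -> i -> Bool ~ q -> r -> Bool
  unify h ~ q
  unify i -> Bool ~ r -> Bool
  unify i ~ r
  unify Bool ~ Bool
  unify Bool ~ Bool
let h : Bool
h : Bool
  unify Bool ~ Bool
  unify Bool ~ Bool
\n._ : s -> Int
let m : forall. s -> Int
let x1 : Bool
\y1._ : t -> Bool
let k : forall. t -> Bool
z1 : u
\z1._ : u -> u
let v1 : Int
  unify Bool ~ Bool
u1 : v
  unify v ~ Bool
u1 : Bool
  unify Bool ~ Bool
let w1 : Int
  unify Bool ~ Bool
\u1._ : Bool -> Bool
  unify u -> u ~ Bool -> Bool
  unify u ~ Bool
  unify Bool ~ Bool
  unify p -> q -> r -> Bool ~ (Bool -> Bool) -> w
  unify p ~ Bool -> Bool
  unify q -> r -> Bool ~ w
_ _ : q -> r -> Bool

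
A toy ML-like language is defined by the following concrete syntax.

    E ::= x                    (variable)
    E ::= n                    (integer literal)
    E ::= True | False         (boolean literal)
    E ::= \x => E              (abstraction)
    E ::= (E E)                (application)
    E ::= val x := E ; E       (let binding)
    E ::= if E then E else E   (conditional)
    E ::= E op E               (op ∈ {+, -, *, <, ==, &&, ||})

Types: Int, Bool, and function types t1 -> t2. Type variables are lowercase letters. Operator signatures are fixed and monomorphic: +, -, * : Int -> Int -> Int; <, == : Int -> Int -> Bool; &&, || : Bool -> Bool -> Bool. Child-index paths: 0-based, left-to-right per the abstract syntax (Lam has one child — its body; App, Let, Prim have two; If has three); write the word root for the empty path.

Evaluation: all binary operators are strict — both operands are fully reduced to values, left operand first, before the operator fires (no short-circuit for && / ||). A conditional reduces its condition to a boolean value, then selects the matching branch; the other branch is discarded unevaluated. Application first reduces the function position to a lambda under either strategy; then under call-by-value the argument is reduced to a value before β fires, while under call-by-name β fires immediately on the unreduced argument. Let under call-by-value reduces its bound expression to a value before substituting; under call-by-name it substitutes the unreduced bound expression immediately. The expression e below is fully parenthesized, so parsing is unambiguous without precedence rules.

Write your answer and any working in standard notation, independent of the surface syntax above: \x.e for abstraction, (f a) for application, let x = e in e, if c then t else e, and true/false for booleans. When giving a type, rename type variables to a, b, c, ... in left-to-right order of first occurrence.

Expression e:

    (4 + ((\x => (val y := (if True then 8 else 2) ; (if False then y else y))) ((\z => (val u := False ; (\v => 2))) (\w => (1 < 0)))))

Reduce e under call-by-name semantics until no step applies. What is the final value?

Answer: 12

Trace:
step 0: (4 + ((\x.(let y = (if true then 8 else 2) in (if false then y else y))) ((\z.(let u = false in (\v.2))) (\w.(1 < 0)))))
step 1: [beta@1] (4 + (let y = (if true then 8 else 2) in (if false then y else y)))
step 2: [let@1] (4 + (if false then (if true then 8 else 2) else (if true then 8 else 2)))
step 3: [if@1] (4 + (if true then 8 else 2))
step 4: [if@1] (4 + 8)
step 5: [delta@root] 12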